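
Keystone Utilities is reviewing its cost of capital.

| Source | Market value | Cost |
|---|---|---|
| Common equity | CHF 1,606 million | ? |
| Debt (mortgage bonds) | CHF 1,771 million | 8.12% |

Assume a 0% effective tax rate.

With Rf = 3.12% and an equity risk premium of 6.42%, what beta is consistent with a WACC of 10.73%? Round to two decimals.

Total capital V = 1606 + 1771 = 3377.
Equity weight = 1606/3377 = 0.4756.
Mortgage bonds weight = 1771/3377 = 0.5244.
Debt contribution = 0.5244 × 8.12% × (1 − 0%) = 4.2584%.
Required equity contribution = 10.73% − 4.2584% = 6.4716%  ⇒  Re = 13.6082%.
CAPM: 13.6082% = 3.12% + β × 6.42%  ⇒  β = 1.6337.

1.63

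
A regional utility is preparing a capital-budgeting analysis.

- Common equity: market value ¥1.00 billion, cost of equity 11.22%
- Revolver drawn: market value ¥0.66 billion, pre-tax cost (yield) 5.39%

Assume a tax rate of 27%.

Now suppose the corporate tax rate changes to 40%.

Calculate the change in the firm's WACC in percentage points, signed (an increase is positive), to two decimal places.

-0.28 pp

Current WACC:
Total capital V = 1 + 0.66 = 1.66.
Equity: weight = 1/1.66 = 0.6024; cost = 11.22%.
Revolver drawn: weight = 0.66/1.66 = 0.3976; after-tax cost = 5.39% × (1 − 27%) = 3.9347%.
WACC = 0.6024 × 11.2200% + 0.3976 × 3.9347% = 8.3234%.
After the change:
Total capital V = 1 + 0.66 = 1.66.
Equity: weight = 1/1.66 = 0.6024; cost = 11.22%.
Revolver drawn: weight = 0.66/1.66 = 0.3976; after-tax cost = 5.39% × (1 − 40%) = 3.2340%.
WACC = 0.6024 × 11.2200% + 0.3976 × 3.2340% = 8.0448%.
Change in WACC = 8.0448% − 8.3234% = -0.2786 pp.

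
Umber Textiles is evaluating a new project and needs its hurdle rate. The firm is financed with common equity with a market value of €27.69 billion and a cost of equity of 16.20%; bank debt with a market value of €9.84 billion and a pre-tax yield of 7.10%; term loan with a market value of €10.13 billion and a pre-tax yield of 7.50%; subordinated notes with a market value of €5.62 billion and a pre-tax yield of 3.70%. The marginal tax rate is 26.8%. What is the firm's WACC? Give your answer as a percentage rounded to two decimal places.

Total capital V = 27.69 + 9.84 + 10.13 + 5.62 = 53.28.
Equity: weight = 27.69/53.28 = 0.5197; cost = 16.2%.
Bank debt: weight = 9.84/53.28 = 0.1847; after-tax cost = 7.1% × (1 − 26.8%) = 5.1972%.
Term loan: weight = 10.13/53.28 = 0.1901; after-tax cost = 7.5% × (1 − 26.8%) = 5.4900%.
Subordinated notes: weight = 5.62/53.28 = 0.1055; after-tax cost = 3.7% × (1 − 26.8%) = 2.7084%.
WACC = 0.5197 × 16.2000% + 0.1847 × 5.1972% + 0.1901 × 5.4900% + 0.1055 × 2.7084% = 10.7086%.

10.71%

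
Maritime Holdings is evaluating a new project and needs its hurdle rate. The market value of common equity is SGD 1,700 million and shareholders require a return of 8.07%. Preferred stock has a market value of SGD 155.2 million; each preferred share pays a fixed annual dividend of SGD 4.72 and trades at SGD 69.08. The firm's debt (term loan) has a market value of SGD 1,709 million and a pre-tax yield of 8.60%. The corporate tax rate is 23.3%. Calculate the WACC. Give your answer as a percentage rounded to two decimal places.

Cost of preferred: Rp = 4.72 / 69.08 = 6.8327%.
Total capital V = 1700 + 155.2 + 1709 = 3564.2.
Equity: weight = 1700/3564.2 = 0.4770; cost = 8.07%.
Preferred: weight = 155.2/3564.2 = 0.0435; cost = 6.8327%.
Term loan: weight = 1709/3564.2 = 0.4795; after-tax cost = 8.6% × (1 − 23.3%) = 6.5962%.
WACC = 0.4770 × 8.0700% + 0.0435 × 6.8327% + 0.4795 × 6.5962% = 7.3094%.

7.31%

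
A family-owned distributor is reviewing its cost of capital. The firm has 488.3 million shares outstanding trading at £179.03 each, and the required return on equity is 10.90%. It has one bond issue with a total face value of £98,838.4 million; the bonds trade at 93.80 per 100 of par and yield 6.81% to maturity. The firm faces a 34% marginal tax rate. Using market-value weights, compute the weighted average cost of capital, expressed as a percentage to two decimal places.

7.60%

Market value of equity E = 179.03 × 488.3m = 87420.349m. Market value of debt D = 98838.4m × 93.8/100 = 92710.4192m.
Total capital V = 87420.349 + 92710.4192 = 180130.7682.
Equity: weight = 87420.349/180130.7682 = 0.4853; cost = 10.9%.
Bonds outstanding: weight = 92710.4192/180130.7682 = 0.5147; after-tax cost = 6.81% × (1 − 34%) = 4.4946%.
WACC = 0.4853 × 10.9000% + 0.5147 × 4.4946% = 7.6032%.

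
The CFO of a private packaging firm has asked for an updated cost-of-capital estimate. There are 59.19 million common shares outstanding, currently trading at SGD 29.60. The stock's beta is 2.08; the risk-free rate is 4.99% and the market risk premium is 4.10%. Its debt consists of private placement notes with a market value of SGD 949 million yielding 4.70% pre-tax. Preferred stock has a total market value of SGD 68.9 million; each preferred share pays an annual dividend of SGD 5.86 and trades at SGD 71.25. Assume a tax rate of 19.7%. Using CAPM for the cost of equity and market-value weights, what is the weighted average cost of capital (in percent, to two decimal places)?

Cost of equity via CAPM: Re = 4.99% + 2.08 × 4.1% = 13.5180%.
Cost of preferred: Rp = 5.86 / 71.25 = 8.2246%.
Market value of equity E = 29.6 × 59.19m = 1752.024m.
Total capital V = 1752.024 + 68.9 + 949 = 2769.924.
Equity: weight = 1752.024/2769.924 = 0.6325; cost = 13.518%.
Preferred: weight = 68.9/2769.924 = 0.0249; cost = 8.2246%.
Private placement notes: weight = 949/2769.924 = 0.3426; after-tax cost = 4.7% × (1 − 19.7%) = 3.7741%.
WACC = 0.6325 × 13.5180% + 0.0249 × 8.2246% + 0.3426 × 3.7741% = 10.0480%.

10.05%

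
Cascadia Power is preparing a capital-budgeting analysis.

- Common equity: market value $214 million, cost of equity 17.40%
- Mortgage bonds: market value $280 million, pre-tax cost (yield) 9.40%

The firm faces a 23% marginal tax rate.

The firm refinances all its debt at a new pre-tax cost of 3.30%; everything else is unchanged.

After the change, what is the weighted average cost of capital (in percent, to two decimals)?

After the change:
Total capital V = 214 + 280 = 494.
Equity: weight = 214/494 = 0.4332; cost = 17.4%.
Mortgage bonds: weight = 280/494 = 0.5668; after-tax cost = 3.3% × (1 − 23%) = 2.5410%.
WACC = 0.4332 × 17.4000% + 0.5668 × 2.5410% = 8.9779%.

8.98%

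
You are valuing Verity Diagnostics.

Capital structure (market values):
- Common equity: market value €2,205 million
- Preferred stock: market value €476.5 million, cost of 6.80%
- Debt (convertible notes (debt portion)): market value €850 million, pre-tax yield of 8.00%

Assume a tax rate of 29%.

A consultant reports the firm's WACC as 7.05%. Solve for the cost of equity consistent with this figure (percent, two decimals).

7.63%

Total capital V = 2205 + 476.5 + 850 = 3531.5.
Equity weight = 2205/3531.5 = 0.6244.
Preferred weight = 476.5/3531.5 = 0.1349.
Convertible notes (debt portion) weight = 850/3531.5 = 0.2407.
Debt contribution = 0.2407 × 8% × (1 − 29%) = 1.3671%.
Preferred contribution = 0.1349 × 6.8% = 0.9175%.
Required equity contribution = 7.05% − 2.2846% = 4.7654%.
Re = 4.7654% / 0.6244 = 7.6321%.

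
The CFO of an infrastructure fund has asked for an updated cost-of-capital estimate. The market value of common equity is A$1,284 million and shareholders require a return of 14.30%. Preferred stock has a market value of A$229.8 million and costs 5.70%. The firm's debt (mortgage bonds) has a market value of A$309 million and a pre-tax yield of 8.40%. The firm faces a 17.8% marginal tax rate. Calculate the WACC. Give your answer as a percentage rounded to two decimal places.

11.96%

Total capital V = 1284 + 229.8 + 309 = 1822.8.
Equity: weight = 1284/1822.8 = 0.7044; cost = 14.3%.
Preferred: weight = 229.8/1822.8 = 0.1261; cost = 5.7%.
Mortgage bonds: weight = 309/1822.8 = 0.1695; after-tax cost = 8.4% × (1 − 17.8%) = 6.9048%.
WACC = 0.7044 × 14.3000% + 0.1261 × 5.7000% + 0.1695 × 6.9048% = 11.9622%.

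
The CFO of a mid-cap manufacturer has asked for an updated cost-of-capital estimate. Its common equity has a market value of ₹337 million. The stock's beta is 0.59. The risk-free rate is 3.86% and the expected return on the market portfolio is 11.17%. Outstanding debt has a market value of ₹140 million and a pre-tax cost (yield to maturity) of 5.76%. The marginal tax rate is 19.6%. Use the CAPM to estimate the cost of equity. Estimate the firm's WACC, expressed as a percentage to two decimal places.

Market risk premium = 11.17% − 3.86% = 7.31%.
Cost of equity via CAPM: Re = 3.86% + 0.59 × 7.31% = 8.1729%.
Total capital V = 337 + 140 = 477.
Equity: weight = 337/477 = 0.7065; cost = 8.1729%.
Debt: weight = 140/477 = 0.2935; after-tax cost = 5.76% × (1 − 19.6%) = 4.6310%.
WACC = 0.7065 × 8.1729% + 0.2935 × 4.6310% = 7.1334%.

7.13%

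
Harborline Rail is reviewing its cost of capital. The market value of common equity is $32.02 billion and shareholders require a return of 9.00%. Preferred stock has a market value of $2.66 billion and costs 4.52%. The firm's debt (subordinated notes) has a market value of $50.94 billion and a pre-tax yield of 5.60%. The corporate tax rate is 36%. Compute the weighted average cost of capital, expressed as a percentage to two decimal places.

5.64%

Total capital V = 32.02 + 2.66 + 50.94 = 85.62.
Equity: weight = 32.02/85.62 = 0.3740; cost = 9%.
Preferred: weight = 2.66/85.62 = 0.0311; cost = 4.52%.
Subordinated notes: weight = 50.94/85.62 = 0.5950; after-tax cost = 5.6% × (1 − 36%) = 3.5840%.
WACC = 0.3740 × 9.0000% + 0.0311 × 4.5200% + 0.5950 × 3.5840% = 5.6385%.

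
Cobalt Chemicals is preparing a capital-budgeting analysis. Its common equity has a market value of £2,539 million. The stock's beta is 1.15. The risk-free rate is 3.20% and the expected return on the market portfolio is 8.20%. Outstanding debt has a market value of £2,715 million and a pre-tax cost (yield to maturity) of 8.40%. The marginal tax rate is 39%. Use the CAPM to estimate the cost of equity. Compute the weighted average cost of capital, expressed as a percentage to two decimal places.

6.97%

Market risk premium = 8.2% − 3.2% = 5.0%.
Cost of equity via CAPM: Re = 3.2% + 1.15 × 5.0% = 8.9500%.
Total capital V = 2539 + 2715 = 5254.
Equity: weight = 2539/5254 = 0.4833; cost = 8.95%.
Debt: weight = 2715/5254 = 0.5167; after-tax cost = 8.4% × (1 − 39%) = 5.1240%.
WACC = 0.4833 × 8.9500% + 0.5167 × 5.1240% = 6.9729%.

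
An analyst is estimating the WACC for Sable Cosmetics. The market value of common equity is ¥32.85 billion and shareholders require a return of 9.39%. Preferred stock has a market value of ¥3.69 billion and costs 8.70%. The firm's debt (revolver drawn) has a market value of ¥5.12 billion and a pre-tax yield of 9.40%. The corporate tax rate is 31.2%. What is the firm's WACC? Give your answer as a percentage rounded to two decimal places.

8.97%

Total capital V = 32.85 + 3.69 + 5.12 = 41.66.
Equity: weight = 32.85/41.66 = 0.7885; cost = 9.39%.
Preferred: weight = 3.69/41.66 = 0.0886; cost = 8.7%.
Revolver drawn: weight = 5.12/41.66 = 0.1229; after-tax cost = 9.4% × (1 − 31.2%) = 6.4672%.
WACC = 0.7885 × 9.3900% + 0.0886 × 8.7000% + 0.1229 × 6.4672% = 8.9697%.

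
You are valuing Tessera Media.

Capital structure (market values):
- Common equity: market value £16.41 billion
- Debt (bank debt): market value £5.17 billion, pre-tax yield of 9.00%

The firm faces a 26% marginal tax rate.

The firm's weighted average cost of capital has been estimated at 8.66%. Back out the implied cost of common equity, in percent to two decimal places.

Total capital V = 16.41 + 5.17 = 21.58.
Equity weight = 16.41/21.58 = 0.7604.
Bank debt weight = 5.17/21.58 = 0.2396.
Debt contribution = 0.2396 × 9% × (1 − 26%) = 1.5956%.
Required equity contribution = 8.66% − 1.5956% = 7.0644%.
Re = 7.0644% / 0.7604 = 9.2901%.

9.29%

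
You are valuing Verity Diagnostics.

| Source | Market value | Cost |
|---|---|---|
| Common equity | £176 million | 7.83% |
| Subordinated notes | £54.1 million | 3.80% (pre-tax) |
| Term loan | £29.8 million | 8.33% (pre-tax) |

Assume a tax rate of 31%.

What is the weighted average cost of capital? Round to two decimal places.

Total capital V = 176 + 54.1 + 29.8 = 259.9.
Equity: weight = 176/259.9 = 0.6772; cost = 7.83%.
Subordinated notes: weight = 54.1/259.9 = 0.2082; after-tax cost = 3.8% × (1 − 31%) = 2.6220%.
Term loan: weight = 29.8/259.9 = 0.1147; after-tax cost = 8.33% × (1 − 31%) = 5.7477%.
WACC = 0.6772 × 7.8300% + 0.2082 × 2.6220% + 0.1147 × 5.7477% = 6.5072%.

6.51%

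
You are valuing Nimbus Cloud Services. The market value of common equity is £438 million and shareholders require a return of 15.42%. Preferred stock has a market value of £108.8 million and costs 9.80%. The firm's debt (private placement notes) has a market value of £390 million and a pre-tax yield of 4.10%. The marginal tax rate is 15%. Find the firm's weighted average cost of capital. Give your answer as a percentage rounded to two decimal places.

Total capital V = 438 + 108.8 + 390 = 936.8.
Equity: weight = 438/936.8 = 0.4675; cost = 15.42%.
Preferred: weight = 108.8/936.8 = 0.1161; cost = 9.8%.
Private placement notes: weight = 390/936.8 = 0.4163; after-tax cost = 4.1% × (1 − 15%) = 3.4850%.
WACC = 0.4675 × 15.4200% + 0.1161 × 9.8000% + 0.4163 × 3.4850% = 9.7986%.

9.80%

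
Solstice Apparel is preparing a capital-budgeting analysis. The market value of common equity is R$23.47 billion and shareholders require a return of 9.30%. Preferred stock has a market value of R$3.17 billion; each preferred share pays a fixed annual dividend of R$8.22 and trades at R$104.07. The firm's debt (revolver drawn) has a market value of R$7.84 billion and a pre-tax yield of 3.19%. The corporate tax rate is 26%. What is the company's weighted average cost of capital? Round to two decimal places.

7.59%

Cost of preferred: Rp = 8.22 / 104.07 = 7.8985%.
Total capital V = 23.47 + 3.17 + 7.84 = 34.48.
Equity: weight = 23.47/34.48 = 0.6807; cost = 9.3%.
Preferred: weight = 3.17/34.48 = 0.0919; cost = 7.8985%.
Revolver drawn: weight = 7.84/34.48 = 0.2274; after-tax cost = 3.19% × (1 − 26%) = 2.3606%.
WACC = 0.6807 × 9.3000% + 0.0919 × 7.8985% + 0.2274 × 2.3606% = 7.5933%.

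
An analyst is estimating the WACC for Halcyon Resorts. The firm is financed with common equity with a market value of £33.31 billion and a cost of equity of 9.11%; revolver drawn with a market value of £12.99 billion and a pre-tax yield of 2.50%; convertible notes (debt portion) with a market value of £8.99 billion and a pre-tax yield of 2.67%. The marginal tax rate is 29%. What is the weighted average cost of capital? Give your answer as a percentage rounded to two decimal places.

Total capital V = 33.31 + 12.99 + 8.99 = 55.29.
Equity: weight = 33.31/55.29 = 0.6025; cost = 9.11%.
Revolver drawn: weight = 12.99/55.29 = 0.2349; after-tax cost = 2.5% × (1 − 29%) = 1.7750%.
Convertible notes (debt portion): weight = 8.99/55.29 = 0.1626; after-tax cost = 2.67% × (1 − 29%) = 1.8957%.
WACC = 0.6025 × 9.1100% + 0.2349 × 1.7750% + 0.1626 × 1.8957% = 6.2137%.

6.21%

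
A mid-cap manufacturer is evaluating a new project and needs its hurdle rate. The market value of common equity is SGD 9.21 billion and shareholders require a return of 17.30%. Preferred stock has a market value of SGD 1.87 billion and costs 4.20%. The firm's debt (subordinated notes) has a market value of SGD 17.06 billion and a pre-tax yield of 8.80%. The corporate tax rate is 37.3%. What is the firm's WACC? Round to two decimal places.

Total capital V = 9.21 + 1.87 + 17.06 = 28.14.
Equity: weight = 9.21/28.14 = 0.3273; cost = 17.3%.
Preferred: weight = 1.87/28.14 = 0.0665; cost = 4.2%.
Subordinated notes: weight = 17.06/28.14 = 0.6063; after-tax cost = 8.8% × (1 − 37.3%) = 5.5176%.
WACC = 0.3273 × 17.3000% + 0.0665 × 4.2000% + 0.6063 × 5.5176% = 9.2863%.

9.29%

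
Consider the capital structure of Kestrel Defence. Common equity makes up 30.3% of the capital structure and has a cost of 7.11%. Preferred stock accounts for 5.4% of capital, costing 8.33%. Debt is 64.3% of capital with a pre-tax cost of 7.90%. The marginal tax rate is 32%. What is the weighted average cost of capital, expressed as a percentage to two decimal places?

6.06%

After-tax cost of debt = 7.9% × (1 − 32%) = 5.3720%.
WACC = 0.303 × 7.1100% + 0.054 × 8.3300% + 0.643 × 5.3720% = 6.0583%.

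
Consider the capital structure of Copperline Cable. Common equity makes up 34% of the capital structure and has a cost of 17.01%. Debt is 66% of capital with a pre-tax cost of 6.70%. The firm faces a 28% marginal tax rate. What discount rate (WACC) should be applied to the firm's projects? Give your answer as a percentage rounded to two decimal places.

8.97%

After-tax cost of debt = 6.7% × (1 − 28%) = 4.8240%.
WACC = 0.340 × 17.0100% + 0.660 × 4.8240% = 8.9672%.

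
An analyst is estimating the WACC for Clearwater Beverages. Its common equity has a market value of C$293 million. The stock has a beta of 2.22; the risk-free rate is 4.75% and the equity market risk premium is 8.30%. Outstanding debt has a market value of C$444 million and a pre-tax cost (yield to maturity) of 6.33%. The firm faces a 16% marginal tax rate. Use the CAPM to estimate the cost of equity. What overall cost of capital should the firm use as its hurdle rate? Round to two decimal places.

Cost of equity via CAPM: Re = 4.75% + 2.22 × 8.3% = 23.1760%.
Total capital V = 293 + 444 = 737.
Equity: weight = 293/737 = 0.3976; cost = 23.176%.
Debt: weight = 444/737 = 0.6024; after-tax cost = 6.33% × (1 − 16%) = 5.3172%.
WACC = 0.3976 × 23.1760% + 0.6024 × 5.3172% = 12.4171%.

12.42%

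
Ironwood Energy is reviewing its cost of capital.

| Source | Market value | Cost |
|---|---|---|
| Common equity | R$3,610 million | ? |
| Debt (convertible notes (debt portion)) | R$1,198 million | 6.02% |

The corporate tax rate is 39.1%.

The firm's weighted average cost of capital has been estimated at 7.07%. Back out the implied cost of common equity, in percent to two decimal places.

Total capital V = 3610 + 1198 = 4808.
Equity weight = 3610/4808 = 0.7508.
Convertible notes (debt portion) weight = 1198/4808 = 0.2492.
Debt contribution = 0.2492 × 6.02% × (1 − 39.1%) = 0.9135%.
Required equity contribution = 7.07% − 0.9135% = 6.1565%.
Re = 6.1565% / 0.7508 = 8.1996%.

8.20%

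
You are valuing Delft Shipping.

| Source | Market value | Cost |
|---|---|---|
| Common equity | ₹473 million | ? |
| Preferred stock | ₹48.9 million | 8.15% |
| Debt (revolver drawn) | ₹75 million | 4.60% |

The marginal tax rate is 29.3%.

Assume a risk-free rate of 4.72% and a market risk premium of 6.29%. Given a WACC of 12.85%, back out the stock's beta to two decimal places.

Total capital V = 473 + 48.9 + 75 = 596.9.
Equity weight = 473/596.9 = 0.7924.
Preferred weight = 48.9/596.9 = 0.0819.
Revolver drawn weight = 75/596.9 = 0.1256.
Debt contribution = 0.1256 × 4.6% × (1 − 29.3%) = 0.4086%.
Preferred contribution = 0.0819 × 8.15% = 0.6677%.
Required equity contribution = 12.85% − 1.0763% = 11.7737%  ⇒  Re = 14.8577%.
CAPM: 14.8577% = 4.72% + β × 6.29%  ⇒  β = 1.6117.

1.61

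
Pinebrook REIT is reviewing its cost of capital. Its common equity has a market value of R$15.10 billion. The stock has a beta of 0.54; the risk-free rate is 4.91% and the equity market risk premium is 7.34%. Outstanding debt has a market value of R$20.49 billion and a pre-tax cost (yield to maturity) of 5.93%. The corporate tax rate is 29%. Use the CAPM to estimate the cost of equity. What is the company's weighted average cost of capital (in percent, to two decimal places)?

Cost of equity via CAPM: Re = 4.91% + 0.54 × 7.34% = 8.8736%.
Total capital V = 15.1 + 20.49 = 35.59.
Equity: weight = 15.1/35.59 = 0.4243; cost = 8.8736%.
Debt: weight = 20.49/35.59 = 0.5757; after-tax cost = 5.93% × (1 − 29%) = 4.2103%.
WACC = 0.4243 × 8.8736% + 0.5757 × 4.2103% = 6.1888%.

6.19%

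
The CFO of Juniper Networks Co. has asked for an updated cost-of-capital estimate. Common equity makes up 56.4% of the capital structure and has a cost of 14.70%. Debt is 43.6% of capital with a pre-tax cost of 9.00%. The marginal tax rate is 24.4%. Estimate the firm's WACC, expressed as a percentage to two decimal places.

After-tax cost of debt = 9% × (1 − 24.4%) = 6.8040%.
WACC = 0.564 × 14.7000% + 0.436 × 6.8040% = 11.2573%.

11.26%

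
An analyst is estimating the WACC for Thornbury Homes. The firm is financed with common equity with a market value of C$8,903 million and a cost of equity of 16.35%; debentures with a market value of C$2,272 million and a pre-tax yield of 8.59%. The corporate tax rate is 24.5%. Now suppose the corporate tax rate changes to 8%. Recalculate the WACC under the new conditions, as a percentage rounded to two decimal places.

After the change:
Total capital V = 8903 + 2272 = 11175.
Equity: weight = 8903/11175 = 0.7967; cost = 16.35%.
Debentures: weight = 2272/11175 = 0.2033; after-tax cost = 8.59% × (1 − 8%) = 7.9028%.
WACC = 0.7967 × 16.3500% + 0.2033 × 7.9028% = 14.6326%.

14.63%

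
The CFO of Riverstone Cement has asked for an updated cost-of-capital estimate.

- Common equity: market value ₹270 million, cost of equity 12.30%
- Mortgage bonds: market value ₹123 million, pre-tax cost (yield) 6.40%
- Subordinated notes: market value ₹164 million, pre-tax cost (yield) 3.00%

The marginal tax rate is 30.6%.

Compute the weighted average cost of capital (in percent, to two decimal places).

7.56%

Total capital V = 270 + 123 + 164 = 557.
Equity: weight = 270/557 = 0.4847; cost = 12.3%.
Mortgage bonds: weight = 123/557 = 0.2208; after-tax cost = 6.4% × (1 − 30.6%) = 4.4416%.
Subordinated notes: weight = 164/557 = 0.2944; after-tax cost = 3% × (1 − 30.6%) = 2.0820%.
WACC = 0.4847 × 12.3000% + 0.2208 × 4.4416% + 0.2944 × 2.0820% = 7.5561%.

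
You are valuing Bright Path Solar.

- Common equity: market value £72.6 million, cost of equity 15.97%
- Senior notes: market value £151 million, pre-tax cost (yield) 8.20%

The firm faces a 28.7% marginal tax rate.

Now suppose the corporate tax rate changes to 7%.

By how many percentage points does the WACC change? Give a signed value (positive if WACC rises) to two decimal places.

+1.20 pp

Current WACC:
Total capital V = 72.6 + 151 = 223.6.
Equity: weight = 72.6/223.6 = 0.3247; cost = 15.97%.
Senior notes: weight = 151/223.6 = 0.6753; after-tax cost = 8.2% × (1 − 28.7%) = 5.8466%.
WACC = 0.3247 × 15.9700% + 0.6753 × 5.8466% = 9.1335%.
After the change:
Total capital V = 72.6 + 151 = 223.6.
Equity: weight = 72.6/223.6 = 0.3247; cost = 15.97%.
Senior notes: weight = 151/223.6 = 0.6753; after-tax cost = 8.2% × (1 − 7%) = 7.6260%.
WACC = 0.3247 × 15.9700% + 0.6753 × 7.6260% = 10.3352%.
Change in WACC = 10.3352% − 9.1335% = 1.2017 pp.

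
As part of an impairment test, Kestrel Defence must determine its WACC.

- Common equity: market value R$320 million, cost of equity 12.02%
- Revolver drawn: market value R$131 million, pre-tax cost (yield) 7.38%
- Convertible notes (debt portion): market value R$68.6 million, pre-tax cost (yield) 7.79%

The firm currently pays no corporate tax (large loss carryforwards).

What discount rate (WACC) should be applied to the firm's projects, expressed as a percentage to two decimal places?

Total capital V = 320 + 131 + 68.6 = 519.6.
Equity: weight = 320/519.6 = 0.6159; cost = 12.02%.
Revolver drawn: weight = 131/519.6 = 0.2521; after-tax cost = 7.38% × (1 − 0%) = 7.3800%.
Convertible notes (debt portion): weight = 68.6/519.6 = 0.1320; after-tax cost = 7.79% × (1 − 0%) = 7.7900%.
WACC = 0.6159 × 12.0200% + 0.2521 × 7.3800% + 0.1320 × 7.7900% = 10.2917%.

10.29%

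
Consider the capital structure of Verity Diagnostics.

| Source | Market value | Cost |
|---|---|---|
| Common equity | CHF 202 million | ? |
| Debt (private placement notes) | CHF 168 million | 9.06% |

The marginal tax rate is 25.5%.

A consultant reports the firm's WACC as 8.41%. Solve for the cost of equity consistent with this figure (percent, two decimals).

Total capital V = 202 + 168 = 370.
Equity weight = 202/370 = 0.5459.
Private placement notes weight = 168/370 = 0.4541.
Debt contribution = 0.4541 × 9.06% × (1 − 25.5%) = 3.0647%.
Required equity contribution = 8.41% − 3.0647% = 5.3453%.
Re = 5.3453% / 0.5459 = 9.7908%.

9.79%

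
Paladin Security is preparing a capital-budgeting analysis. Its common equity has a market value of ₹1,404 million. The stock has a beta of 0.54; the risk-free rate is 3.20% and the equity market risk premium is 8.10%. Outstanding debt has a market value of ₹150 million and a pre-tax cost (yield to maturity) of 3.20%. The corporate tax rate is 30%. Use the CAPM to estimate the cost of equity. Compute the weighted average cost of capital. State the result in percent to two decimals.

7.06%

Cost of equity via CAPM: Re = 3.2% + 0.54 × 8.1% = 7.5740%.
Total capital V = 1404 + 150 = 1554.
Equity: weight = 1404/1554 = 0.9035; cost = 7.574%.
Debt: weight = 150/1554 = 0.0965; after-tax cost = 3.2% × (1 − 30%) = 2.2400%.
WACC = 0.9035 × 7.5740% + 0.0965 × 2.2400% = 7.0591%.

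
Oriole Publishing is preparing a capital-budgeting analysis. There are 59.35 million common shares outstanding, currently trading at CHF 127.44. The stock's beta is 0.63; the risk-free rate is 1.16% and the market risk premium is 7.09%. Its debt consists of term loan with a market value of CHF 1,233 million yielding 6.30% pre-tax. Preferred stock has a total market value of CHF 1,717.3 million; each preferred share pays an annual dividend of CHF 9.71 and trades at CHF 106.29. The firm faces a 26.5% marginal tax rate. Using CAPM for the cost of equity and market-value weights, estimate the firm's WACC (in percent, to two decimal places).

6.08%

Cost of equity via CAPM: Re = 1.16% + 0.63 × 7.09% = 5.6267%.
Cost of preferred: Rp = 9.71 / 106.29 = 9.1354%.
Market value of equity E = 127.44 × 59.35m = 7563.564m.
Total capital V = 7563.564 + 1717.3 + 1233 = 10513.864.
Equity: weight = 7563.564/10513.864 = 0.7194; cost = 5.6267%.
Preferred: weight = 1717.3/10513.864 = 0.1633; cost = 9.1354%.
Term loan: weight = 1233/10513.864 = 0.1173; after-tax cost = 6.3% × (1 − 26.5%) = 4.6305%.
WACC = 0.7194 × 5.6267% + 0.1633 × 9.1354% + 0.1173 × 4.6305% = 6.0830%.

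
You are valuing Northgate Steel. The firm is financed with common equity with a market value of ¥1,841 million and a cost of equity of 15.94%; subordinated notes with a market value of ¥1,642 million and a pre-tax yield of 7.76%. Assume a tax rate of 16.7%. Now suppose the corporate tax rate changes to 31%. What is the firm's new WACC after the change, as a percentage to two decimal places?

After the change:
Total capital V = 1841 + 1642 = 3483.
Equity: weight = 1841/3483 = 0.5286; cost = 15.94%.
Subordinated notes: weight = 1642/3483 = 0.4714; after-tax cost = 7.76% × (1 − 31%) = 5.3544%.
WACC = 0.5286 × 15.9400% + 0.4714 × 5.3544% = 10.9496%.

10.95%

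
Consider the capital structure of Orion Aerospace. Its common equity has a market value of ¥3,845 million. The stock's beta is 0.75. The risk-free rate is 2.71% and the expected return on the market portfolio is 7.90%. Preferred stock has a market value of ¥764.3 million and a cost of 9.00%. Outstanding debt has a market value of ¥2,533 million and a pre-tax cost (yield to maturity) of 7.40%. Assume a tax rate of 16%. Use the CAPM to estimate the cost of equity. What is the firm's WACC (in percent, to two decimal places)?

6.72%

Market risk premium = 7.9% − 2.71% = 5.19%.
Cost of equity via CAPM: Re = 2.71% + 0.75 × 5.19% = 6.6025%.
Total capital V = 3845 + 764.3 + 2533 = 7142.3.
Equity: weight = 3845/7142.3 = 0.5383; cost = 6.6025%.
Preferred: weight = 764.3/7142.3 = 0.1070; cost = 9%.
Debt: weight = 2533/7142.3 = 0.3546; after-tax cost = 7.4% × (1 − 16%) = 6.2160%.
WACC = 0.5383 × 6.6025% + 0.1070 × 9.0000% + 0.3546 × 6.2160% = 6.7220%.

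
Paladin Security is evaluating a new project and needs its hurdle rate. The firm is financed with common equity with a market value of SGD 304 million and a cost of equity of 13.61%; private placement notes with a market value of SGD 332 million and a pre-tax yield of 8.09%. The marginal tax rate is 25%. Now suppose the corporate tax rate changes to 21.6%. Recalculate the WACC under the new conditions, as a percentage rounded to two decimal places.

After the change:
Total capital V = 304 + 332 = 636.
Equity: weight = 304/636 = 0.4780; cost = 13.61%.
Private placement notes: weight = 332/636 = 0.5220; after-tax cost = 8.09% × (1 − 21.6%) = 6.3426%.
WACC = 0.4780 × 13.6100% + 0.5220 × 6.3426% = 9.8163%.

9.82%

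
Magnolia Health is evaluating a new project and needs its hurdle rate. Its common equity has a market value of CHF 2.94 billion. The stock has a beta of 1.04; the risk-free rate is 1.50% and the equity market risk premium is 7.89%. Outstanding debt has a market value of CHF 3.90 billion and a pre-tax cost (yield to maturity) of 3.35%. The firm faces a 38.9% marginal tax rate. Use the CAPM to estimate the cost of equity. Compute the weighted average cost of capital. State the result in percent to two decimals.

Cost of equity via CAPM: Re = 1.5% + 1.04 × 7.89% = 9.7056%.
Total capital V = 2.94 + 3.9 = 6.84.
Equity: weight = 2.94/6.84 = 0.4298; cost = 9.7056%.
Debt: weight = 3.9/6.84 = 0.5702; after-tax cost = 3.35% × (1 − 38.9%) = 2.0469%.
WACC = 0.4298 × 9.7056% + 0.5702 × 2.0469% = 5.3388%.

5.34%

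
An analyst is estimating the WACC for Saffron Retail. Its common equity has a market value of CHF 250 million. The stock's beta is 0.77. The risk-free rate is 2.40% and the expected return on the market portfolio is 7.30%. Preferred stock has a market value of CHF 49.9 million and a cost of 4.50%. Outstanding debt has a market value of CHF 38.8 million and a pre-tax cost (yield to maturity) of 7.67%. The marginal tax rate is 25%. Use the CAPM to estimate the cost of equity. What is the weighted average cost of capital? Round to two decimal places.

Market risk premium = 7.3% − 2.4% = 4.9%.
Cost of equity via CAPM: Re = 2.4% + 0.77 × 4.9% = 6.1730%.
Total capital V = 250 + 49.9 + 38.8 = 338.7.
Equity: weight = 250/338.7 = 0.7381; cost = 6.173%.
Preferred: weight = 49.9/338.7 = 0.1473; cost = 4.5%.
Debt: weight = 38.8/338.7 = 0.1146; after-tax cost = 7.67% × (1 − 25%) = 5.7525%.
WACC = 0.7381 × 6.1730% + 0.1473 × 4.5000% + 0.1146 × 5.7525% = 5.8783%.

5.88%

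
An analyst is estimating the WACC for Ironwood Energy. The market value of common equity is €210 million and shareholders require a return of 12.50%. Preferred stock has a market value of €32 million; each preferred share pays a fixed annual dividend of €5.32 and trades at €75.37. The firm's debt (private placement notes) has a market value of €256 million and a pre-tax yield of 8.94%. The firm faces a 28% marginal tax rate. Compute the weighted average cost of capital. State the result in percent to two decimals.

Cost of preferred: Rp = 5.32 / 75.37 = 7.0585%.
Total capital V = 210 + 32 + 256 = 498.
Equity: weight = 210/498 = 0.4217; cost = 12.5%.
Preferred: weight = 32/498 = 0.0643; cost = 7.0585%.
Private placement notes: weight = 256/498 = 0.5141; after-tax cost = 8.94% × (1 − 28%) = 6.4368%.
WACC = 0.4217 × 12.5000% + 0.0643 × 7.0585% + 0.5141 × 6.4368% = 9.0335%.

9.03%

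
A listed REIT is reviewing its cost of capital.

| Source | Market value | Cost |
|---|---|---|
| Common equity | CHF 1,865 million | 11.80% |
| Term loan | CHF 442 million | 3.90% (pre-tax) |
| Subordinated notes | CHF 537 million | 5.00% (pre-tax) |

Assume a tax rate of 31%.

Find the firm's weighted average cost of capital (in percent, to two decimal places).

8.81%

Total capital V = 1865 + 442 + 537 = 2844.
Equity: weight = 1865/2844 = 0.6558; cost = 11.8%.
Term loan: weight = 442/2844 = 0.1554; after-tax cost = 3.9% × (1 − 31%) = 2.6910%.
Subordinated notes: weight = 537/2844 = 0.1888; after-tax cost = 5% × (1 − 31%) = 3.4500%.
WACC = 0.6558 × 11.8000% + 0.1554 × 2.6910% + 0.1888 × 3.4500% = 8.8077%.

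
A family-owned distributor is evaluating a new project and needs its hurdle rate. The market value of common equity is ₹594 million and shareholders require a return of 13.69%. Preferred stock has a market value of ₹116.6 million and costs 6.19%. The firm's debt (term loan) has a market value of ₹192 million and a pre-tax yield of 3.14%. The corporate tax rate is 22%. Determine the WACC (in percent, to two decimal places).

10.33%

Total capital V = 594 + 116.6 + 192 = 902.6.
Equity: weight = 594/902.6 = 0.6581; cost = 13.69%.
Preferred: weight = 116.6/902.6 = 0.1292; cost = 6.19%.
Term loan: weight = 192/902.6 = 0.2127; after-tax cost = 3.14% × (1 − 22%) = 2.4492%.
WACC = 0.6581 × 13.6900% + 0.1292 × 6.1900% + 0.2127 × 2.4492% = 10.3300%.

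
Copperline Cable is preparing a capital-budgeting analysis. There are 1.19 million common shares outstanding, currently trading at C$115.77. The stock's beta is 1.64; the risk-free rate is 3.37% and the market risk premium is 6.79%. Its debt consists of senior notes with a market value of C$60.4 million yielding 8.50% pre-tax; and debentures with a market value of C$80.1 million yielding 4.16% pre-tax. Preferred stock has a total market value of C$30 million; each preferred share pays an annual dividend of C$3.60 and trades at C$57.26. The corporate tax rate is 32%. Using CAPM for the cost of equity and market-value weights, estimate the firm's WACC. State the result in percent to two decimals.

Cost of equity via CAPM: Re = 3.37% + 1.64 × 6.79% = 14.5056%.
Cost of preferred: Rp = 3.6 / 57.26 = 6.2871%.
Market value of equity E = 115.77 × 1.19m = 137.7663m.
Total capital V = 137.7663 + 30 + 60.4 + 80.1 = 308.2663.
Equity: weight = 137.7663/308.2663 = 0.4469; cost = 14.5056%.
Preferred: weight = 30/308.2663 = 0.0973; cost = 6.2871%.
Senior notes: weight = 60.4/308.2663 = 0.1959; after-tax cost = 8.5% × (1 − 32%) = 5.7800%.
Debentures: weight = 80.1/308.2663 = 0.2598; after-tax cost = 4.16% × (1 − 32%) = 2.8288%.
WACC = 0.4469 × 14.5056% + 0.0973 × 6.2871% + 0.1959 × 5.7800% + 0.2598 × 2.8288% = 8.9620%.

8.96%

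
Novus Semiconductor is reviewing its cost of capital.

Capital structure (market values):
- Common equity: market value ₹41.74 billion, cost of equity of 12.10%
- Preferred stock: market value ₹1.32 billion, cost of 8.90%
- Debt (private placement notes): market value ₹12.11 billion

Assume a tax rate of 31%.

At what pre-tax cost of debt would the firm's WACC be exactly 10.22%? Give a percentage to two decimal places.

Total capital V = 41.74 + 1.32 + 12.11 = 55.17.
Equity weight = 41.74/55.17 = 0.7566.
Preferred weight = 1.32/55.17 = 0.0239.
Private placement notes weight = 12.11/55.17 = 0.2195.
Equity contribution = 0.7566 × 12.1% = 9.1545%.
Preferred contribution = 0.0239 × 8.9% = 0.2129%.
Remaining for debt = 10.22% − 9.3674% = 0.8526%.
Rd × (1 − 31%) × 0.2195 = 0.8526%  ⇒  Rd = 5.6290%.

5.63%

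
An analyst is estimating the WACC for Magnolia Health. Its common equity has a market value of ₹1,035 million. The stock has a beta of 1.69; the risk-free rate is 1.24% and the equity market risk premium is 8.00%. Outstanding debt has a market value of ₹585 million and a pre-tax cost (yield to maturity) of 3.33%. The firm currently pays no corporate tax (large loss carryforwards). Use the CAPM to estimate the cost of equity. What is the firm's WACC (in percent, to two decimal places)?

10.63%

Cost of equity via CAPM: Re = 1.24% + 1.69 × 8.0% = 14.7600%.
Total capital V = 1035 + 585 = 1620.
Equity: weight = 1035/1620 = 0.6389; cost = 14.76%.
Debt: weight = 585/1620 = 0.3611; after-tax cost = 3.33% × (1 − 0%) = 3.3300%.
WACC = 0.6389 × 14.7600% + 0.3611 × 3.3300% = 10.6325%.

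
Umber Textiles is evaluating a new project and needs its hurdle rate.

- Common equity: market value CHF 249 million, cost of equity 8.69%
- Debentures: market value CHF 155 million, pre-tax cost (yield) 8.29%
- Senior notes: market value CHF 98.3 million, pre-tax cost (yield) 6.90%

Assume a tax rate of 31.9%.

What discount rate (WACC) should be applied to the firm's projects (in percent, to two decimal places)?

Total capital V = 249 + 155 + 98.3 = 502.3.
Equity: weight = 249/502.3 = 0.4957; cost = 8.69%.
Debentures: weight = 155/502.3 = 0.3086; after-tax cost = 8.29% × (1 − 31.9%) = 5.6455%.
Senior notes: weight = 98.3/502.3 = 0.1957; after-tax cost = 6.9% × (1 − 31.9%) = 4.6989%.
WACC = 0.4957 × 8.6900% + 0.3086 × 5.6455% + 0.1957 × 4.6989% = 6.9695%.

6.97%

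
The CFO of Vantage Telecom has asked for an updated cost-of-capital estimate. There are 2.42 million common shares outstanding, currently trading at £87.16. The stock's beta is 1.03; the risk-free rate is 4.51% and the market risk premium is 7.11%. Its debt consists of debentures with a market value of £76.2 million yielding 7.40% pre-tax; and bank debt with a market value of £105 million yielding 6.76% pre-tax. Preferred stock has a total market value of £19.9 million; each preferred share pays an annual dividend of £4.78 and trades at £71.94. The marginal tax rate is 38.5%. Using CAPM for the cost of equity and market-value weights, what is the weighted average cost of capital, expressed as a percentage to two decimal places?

Cost of equity via CAPM: Re = 4.51% + 1.03 × 7.11% = 11.8333%.
Cost of preferred: Rp = 4.78 / 71.94 = 6.6444%.
Market value of equity E = 87.16 × 2.42m = 210.9272m.
Total capital V = 210.9272 + 19.9 + 76.2 + 105 = 412.0272.
Equity: weight = 210.9272/412.0272 = 0.5119; cost = 11.8333%.
Preferred: weight = 19.9/412.0272 = 0.0483; cost = 6.6444%.
Debentures: weight = 76.2/412.0272 = 0.1849; after-tax cost = 7.4% × (1 − 38.5%) = 4.5510%.
Bank debt: weight = 105/412.0272 = 0.2548; after-tax cost = 6.76% × (1 − 38.5%) = 4.1574%.
WACC = 0.5119 × 11.8333% + 0.0483 × 6.6444% + 0.1849 × 4.5510% + 0.2548 × 4.1574% = 8.2798%.

8.28%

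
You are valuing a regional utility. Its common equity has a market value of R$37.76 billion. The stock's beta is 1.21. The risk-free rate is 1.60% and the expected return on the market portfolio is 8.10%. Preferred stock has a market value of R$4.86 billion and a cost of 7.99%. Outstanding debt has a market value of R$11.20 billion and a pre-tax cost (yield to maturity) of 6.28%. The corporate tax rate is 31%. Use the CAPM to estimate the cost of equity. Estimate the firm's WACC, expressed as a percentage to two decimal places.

8.26%

Market risk premium = 8.1% − 1.6% = 6.5%.
Cost of equity via CAPM: Re = 1.6% + 1.21 × 6.5% = 9.4650%.
Total capital V = 37.76 + 4.86 + 11.2 = 53.82.
Equity: weight = 37.76/53.82 = 0.7016; cost = 9.465%.
Preferred: weight = 4.86/53.82 = 0.0903; cost = 7.99%.
Debt: weight = 11.2/53.82 = 0.2081; after-tax cost = 6.28% × (1 − 31%) = 4.3332%.
WACC = 0.7016 × 9.4650% + 0.0903 × 7.9900% + 0.2081 × 4.3332% = 8.2639%.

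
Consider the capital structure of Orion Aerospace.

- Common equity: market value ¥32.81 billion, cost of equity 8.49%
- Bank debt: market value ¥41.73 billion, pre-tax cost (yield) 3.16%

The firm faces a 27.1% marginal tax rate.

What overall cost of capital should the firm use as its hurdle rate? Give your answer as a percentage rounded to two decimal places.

Total capital V = 32.81 + 41.73 = 74.54.
Equity: weight = 32.81/74.54 = 0.4402; cost = 8.49%.
Bank debt: weight = 41.73/74.54 = 0.5598; after-tax cost = 3.16% × (1 − 27.1%) = 2.3036%.
WACC = 0.4402 × 8.4900% + 0.5598 × 2.3036% = 5.0267%.

5.03%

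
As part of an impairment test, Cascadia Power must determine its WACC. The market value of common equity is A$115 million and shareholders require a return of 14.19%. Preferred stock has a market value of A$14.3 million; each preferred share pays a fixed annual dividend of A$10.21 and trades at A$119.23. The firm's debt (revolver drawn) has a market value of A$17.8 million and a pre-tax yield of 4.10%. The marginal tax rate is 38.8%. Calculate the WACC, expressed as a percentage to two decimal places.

12.23%

Cost of preferred: Rp = 10.21 / 119.23 = 8.5633%.
Total capital V = 115 + 14.3 + 17.8 = 147.1.
Equity: weight = 115/147.1 = 0.7818; cost = 14.19%.
Preferred: weight = 14.3/147.1 = 0.0972; cost = 8.5633%.
Revolver drawn: weight = 17.8/147.1 = 0.1210; after-tax cost = 4.1% × (1 − 38.8%) = 2.5092%.
WACC = 0.7818 × 14.1900% + 0.0972 × 8.5633% + 0.1210 × 2.5092% = 12.2296%.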